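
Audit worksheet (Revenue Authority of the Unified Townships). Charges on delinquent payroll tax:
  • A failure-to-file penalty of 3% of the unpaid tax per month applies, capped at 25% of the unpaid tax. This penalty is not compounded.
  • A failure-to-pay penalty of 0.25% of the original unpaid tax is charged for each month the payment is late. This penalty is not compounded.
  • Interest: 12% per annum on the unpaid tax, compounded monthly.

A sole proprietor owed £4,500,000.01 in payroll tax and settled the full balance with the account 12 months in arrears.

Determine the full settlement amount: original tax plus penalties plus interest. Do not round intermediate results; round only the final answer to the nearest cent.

Failure-to-file: 12 × 3% × £4,500,000.01 = £1,620,000.00…, capped at 25% × £4,500,000.01 = £1,125,000.00…
Failure-to-pay penalty: 12 × 0.25% × £4,500,000.01 = £135,000.00…
Interest (12%/yr ÷ 12 = 1%/month): £4,500,000.01 × ((1 + 0.01)^12 − 1) = £570,712.6369…
Total = £4,500,000.01 + £1,260,000.0028 + £570,712.6369… = £6,330,712.65

£6,330,712.65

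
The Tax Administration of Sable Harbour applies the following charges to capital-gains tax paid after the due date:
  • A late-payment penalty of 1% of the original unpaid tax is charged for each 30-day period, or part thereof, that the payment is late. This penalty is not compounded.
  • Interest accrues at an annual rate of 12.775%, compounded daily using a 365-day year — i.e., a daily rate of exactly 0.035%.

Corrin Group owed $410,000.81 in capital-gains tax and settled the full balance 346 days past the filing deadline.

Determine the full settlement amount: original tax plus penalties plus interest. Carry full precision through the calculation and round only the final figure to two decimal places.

Penalty periods: ⌈346/30⌉ = 12; penalty = 12 × 1% × $410,000.81 = $49,200.10…
Interest: $410,000.81 × ((1 + 0.00035)^346 − 1) = $410,000.81 × 0.12871387… = $52,772.7891…
Total = $410,000.81 + $49,200.0972 + $52,772.7891… = $511,973.70

$511,973.70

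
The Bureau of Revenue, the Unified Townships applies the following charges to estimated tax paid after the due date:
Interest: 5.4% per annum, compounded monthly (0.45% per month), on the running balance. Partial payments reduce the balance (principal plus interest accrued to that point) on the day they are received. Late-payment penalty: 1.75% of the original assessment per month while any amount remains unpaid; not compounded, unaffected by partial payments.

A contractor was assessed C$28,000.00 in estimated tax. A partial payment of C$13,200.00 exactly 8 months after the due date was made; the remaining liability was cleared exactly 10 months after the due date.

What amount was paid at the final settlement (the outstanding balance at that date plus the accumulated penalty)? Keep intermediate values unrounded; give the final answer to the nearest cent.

C$20,866.76

Balance at month 8: C$28,000.0000 × (1 + 0.0045)^8 = C$29,024.0197…
After C$13,200.00 payment: C$29,024.0197… − C$13,200.00 = C$15,824.0197…
Balance at month 10: C$15,824.0197… × (1 + 0.0045)^2 = C$15,966.7563…
Penalty: 10 × 1.75% × C$28,000.00 = C$4,900.00
Final settlement = outstanding balance + penalty = C$15,966.7563… + C$4,900.00 = C$20,866.76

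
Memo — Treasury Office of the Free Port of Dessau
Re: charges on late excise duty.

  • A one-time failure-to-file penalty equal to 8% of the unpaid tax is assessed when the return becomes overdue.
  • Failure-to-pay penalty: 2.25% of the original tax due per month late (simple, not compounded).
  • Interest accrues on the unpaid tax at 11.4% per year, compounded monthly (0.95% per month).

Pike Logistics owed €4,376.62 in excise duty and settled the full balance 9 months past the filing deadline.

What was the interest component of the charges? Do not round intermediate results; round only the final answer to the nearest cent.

€388.74

Interest: €4,376.62 × ((1 + 0.0095)^9 − 1) = €4,376.62 × 0.0888221… = €388.7404…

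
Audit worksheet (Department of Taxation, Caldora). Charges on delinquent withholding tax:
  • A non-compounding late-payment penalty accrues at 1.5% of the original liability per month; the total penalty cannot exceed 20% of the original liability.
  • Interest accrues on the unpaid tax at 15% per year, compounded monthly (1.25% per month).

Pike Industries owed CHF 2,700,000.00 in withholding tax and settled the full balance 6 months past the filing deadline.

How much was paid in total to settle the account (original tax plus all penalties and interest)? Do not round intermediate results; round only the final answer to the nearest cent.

Penalty: 6 × 1.5% × CHF 2,700,000.00 = CHF 243,000.00 (below the 20% cap of CHF 540,000.00)
Interest: CHF 2,700,000.00 × ((1 + 0.0125)^6 − 1) = CHF 2,700,000.00 × 0.0773832… = CHF 208,934.5875…
Total = CHF 2,700,000.00 + CHF 243,000.0000 + CHF 208,934.5875… = CHF 3,151,934.59

CHF 3,151,934.59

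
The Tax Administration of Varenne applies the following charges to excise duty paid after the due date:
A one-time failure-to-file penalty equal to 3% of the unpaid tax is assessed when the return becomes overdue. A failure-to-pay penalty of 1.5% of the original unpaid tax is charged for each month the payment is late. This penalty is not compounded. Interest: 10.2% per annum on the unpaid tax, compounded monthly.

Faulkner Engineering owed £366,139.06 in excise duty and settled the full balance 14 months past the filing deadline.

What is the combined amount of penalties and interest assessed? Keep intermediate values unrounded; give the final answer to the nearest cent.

£133,934.99

Failure-to-file penalty: 3% × £366,139.06 = £10,984.17…
Failure-to-pay penalty = 1.5% × £366,139.06 × 14 mo = £76,889.20…
Interest (10.2%/yr ÷ 12 = 0.85%/month): £366,139.06 × ((1 + 0.0085)^14 − 1) = £46,061.6143…
Penalties + interest = £87,873.3744 + £46,061.6143… = £133,934.99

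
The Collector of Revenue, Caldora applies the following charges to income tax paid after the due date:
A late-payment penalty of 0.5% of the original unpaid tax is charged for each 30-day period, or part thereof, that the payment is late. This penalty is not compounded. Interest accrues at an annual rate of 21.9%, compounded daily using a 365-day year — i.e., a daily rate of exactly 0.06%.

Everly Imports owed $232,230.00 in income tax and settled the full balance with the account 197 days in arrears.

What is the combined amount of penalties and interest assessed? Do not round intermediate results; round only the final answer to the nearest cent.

Penalty periods: ⌈197/30⌉ = 7; penalty = 7 × 0.5% × $232,230.00 = $8,128.05
Interest: $232,230.00 × ((1 + 0.0006)^197 − 1) = $232,230.00 × 0.12542929… = $29,128.4441…
Penalties + interest = $8,128.0500 + $29,128.4441… = $37,256.49

$37,256.49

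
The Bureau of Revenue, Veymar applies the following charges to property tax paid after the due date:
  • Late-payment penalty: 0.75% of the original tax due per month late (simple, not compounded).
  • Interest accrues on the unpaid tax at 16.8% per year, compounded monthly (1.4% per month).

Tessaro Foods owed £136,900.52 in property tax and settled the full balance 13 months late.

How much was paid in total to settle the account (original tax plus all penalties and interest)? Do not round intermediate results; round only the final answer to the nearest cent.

Late-payment penalty = 0.75% × £136,900.52 × 13 mo = £13,347.80…
Interest: £136,900.52 × ((1 + 0.014)^13 − 1) = £136,900.52 × 0.1981010… = £27,120.1240…
Total = £136,900.52 + £13,347.8007 + £27,120.1240… = £177,368.44

£177,368.44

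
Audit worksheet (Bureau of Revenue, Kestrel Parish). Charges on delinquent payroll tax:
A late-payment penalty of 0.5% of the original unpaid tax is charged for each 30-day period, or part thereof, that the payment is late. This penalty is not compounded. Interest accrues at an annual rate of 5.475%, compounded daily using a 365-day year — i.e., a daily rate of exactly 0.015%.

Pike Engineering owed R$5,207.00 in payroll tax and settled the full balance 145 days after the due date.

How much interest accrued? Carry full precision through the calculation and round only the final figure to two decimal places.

R$114.48

Interest: R$5,207.00 × ((1 + 0.00015)^145 − 1) = R$5,207.00 × 0.02198659… = R$114.4842…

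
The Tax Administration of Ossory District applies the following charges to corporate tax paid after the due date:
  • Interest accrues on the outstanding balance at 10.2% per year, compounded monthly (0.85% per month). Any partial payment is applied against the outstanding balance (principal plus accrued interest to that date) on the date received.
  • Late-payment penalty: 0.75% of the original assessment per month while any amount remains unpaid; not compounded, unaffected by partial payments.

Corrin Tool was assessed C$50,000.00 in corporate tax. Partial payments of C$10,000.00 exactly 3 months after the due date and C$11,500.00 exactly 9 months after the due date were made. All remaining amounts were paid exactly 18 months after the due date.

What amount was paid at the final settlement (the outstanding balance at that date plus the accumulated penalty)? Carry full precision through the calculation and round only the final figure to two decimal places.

Balance at month 3: C$50,000.0000 × (1 + 0.0085)^3 = C$51,285.8682…
After C$10,000.00 payment: C$51,285.8682… − C$10,000.00 = C$41,285.8682…
Balance at month 9: C$41,285.8682… × (1 + 0.0085)^6 = C$43,436.7014…
After C$11,500.00 payment: C$43,436.7014… − C$11,500.00 = C$31,936.7014…
Balance at month 18: C$31,936.7014… × (1 + 0.0085)^9 = C$34,464.5951…
Penalty: 18 × 0.75% × C$50,000.00 = C$6,750.00
Final settlement = outstanding balance + penalty = C$34,464.5951… + C$6,750.00 = C$41,214.60

C$41,214.60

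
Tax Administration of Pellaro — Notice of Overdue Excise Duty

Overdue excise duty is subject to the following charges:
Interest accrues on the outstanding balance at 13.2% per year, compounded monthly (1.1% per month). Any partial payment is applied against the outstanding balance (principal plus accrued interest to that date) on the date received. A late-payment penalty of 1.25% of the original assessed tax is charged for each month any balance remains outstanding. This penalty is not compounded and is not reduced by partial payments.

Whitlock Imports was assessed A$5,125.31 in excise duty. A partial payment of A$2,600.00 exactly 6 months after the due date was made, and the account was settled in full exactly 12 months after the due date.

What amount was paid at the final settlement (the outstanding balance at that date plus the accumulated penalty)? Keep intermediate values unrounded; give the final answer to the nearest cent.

Balance at month 6: A$5,125.3100 × (1 + 0.011)^6 = A$5,473.0205…
After A$2,600.00 payment: A$5,473.0205… − A$2,600.00 = A$2,873.0205…
Balance at month 12: A$2,873.0205… × (1 + 0.011)^6 = A$3,067.9315…
Penalty: 12 × 1.25% × A$5,125.31 = A$768.80…
Final settlement = outstanding balance + penalty = A$3,067.9315… + A$768.80… = A$3,836.73

A$3,836.73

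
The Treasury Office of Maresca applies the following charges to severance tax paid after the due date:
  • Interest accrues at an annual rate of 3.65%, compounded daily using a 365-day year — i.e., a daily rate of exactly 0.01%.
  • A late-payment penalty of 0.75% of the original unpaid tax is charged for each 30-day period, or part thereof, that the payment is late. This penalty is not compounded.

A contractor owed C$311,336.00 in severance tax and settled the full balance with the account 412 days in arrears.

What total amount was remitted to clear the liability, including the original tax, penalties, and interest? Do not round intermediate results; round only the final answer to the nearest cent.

Penalty periods: ⌈412/30⌉ = 14; penalty = 14 × 0.75% × C$311,336.00 = C$32,690.28
Interest: C$311,336.00 × ((1 + 0.0001)^412 − 1) = C$311,336.00 × 0.04205835… = C$13,094.2786…
Total = C$311,336.00 + C$32,690.2800 + C$13,094.2786… = C$357,120.56

C$357,120.56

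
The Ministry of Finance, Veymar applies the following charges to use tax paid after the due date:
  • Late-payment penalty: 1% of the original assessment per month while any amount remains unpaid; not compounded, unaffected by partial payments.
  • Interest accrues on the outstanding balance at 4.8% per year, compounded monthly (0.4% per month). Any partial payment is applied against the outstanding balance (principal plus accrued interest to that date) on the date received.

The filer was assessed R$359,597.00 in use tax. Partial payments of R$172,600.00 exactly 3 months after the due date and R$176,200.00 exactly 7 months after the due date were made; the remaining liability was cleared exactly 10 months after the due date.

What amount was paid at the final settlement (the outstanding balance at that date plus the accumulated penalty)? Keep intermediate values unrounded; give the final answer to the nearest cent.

Balance at month 3: R$359,597.0000 × (1 + 0.004)^3 = R$363,929.4477…
After R$172,600.00 payment: R$363,929.4477… − R$172,600.00 = R$191,329.4477…
Balance at month 7: R$191,329.4477… × (1 + 0.004)^4 = R$194,409.1355…
After R$176,200.00 payment: R$194,409.1355… − R$176,200.00 = R$18,209.1355…
Balance at month 10: R$18,209.1355… × (1 + 0.004)^3 = R$18,428.5203…
Penalty: 10 × 1% × R$359,597.00 = R$35,959.70
Final settlement = outstanding balance + penalty = R$18,428.5203… + R$35,959.70 = R$54,388.22

R$54,388.22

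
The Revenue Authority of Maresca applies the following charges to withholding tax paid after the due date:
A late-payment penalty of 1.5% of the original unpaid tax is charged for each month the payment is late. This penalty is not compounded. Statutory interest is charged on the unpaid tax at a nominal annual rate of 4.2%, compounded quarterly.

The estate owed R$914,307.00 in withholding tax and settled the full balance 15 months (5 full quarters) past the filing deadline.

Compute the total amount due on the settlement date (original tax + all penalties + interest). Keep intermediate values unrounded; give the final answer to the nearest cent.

R$1,169,045.86

Late-payment penalty: 15 × 1.5% × R$914,307.00 = R$205,719.08…
Interest (4.2%/yr ÷ 4 = 1.05%/quarter): R$914,307.00 × ((1 + 0.0105)^5 − 1) = R$49,019.7809…
Total = R$914,307.00 + R$205,719.0750 + R$49,019.7809… = R$1,169,045.86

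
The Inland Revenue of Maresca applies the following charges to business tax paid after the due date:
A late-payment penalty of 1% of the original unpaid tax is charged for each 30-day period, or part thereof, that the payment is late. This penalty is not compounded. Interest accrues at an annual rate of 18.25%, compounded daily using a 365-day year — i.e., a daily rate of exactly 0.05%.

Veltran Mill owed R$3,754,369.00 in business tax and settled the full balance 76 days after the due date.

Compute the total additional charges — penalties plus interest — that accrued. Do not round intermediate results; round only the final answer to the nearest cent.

R$258,005.37

Penalty periods: ⌈76/30⌉ = 3; penalty = 3 × 1% × R$3,754,369.00 = R$112,631.07
Interest: R$3,754,369.00 × ((1 + 0.0005)^76 − 1) = R$3,754,369.00 × 0.03872137… = R$145,374.3047…
Penalties + interest = R$112,631.0700 + R$145,374.3047… = R$258,005.37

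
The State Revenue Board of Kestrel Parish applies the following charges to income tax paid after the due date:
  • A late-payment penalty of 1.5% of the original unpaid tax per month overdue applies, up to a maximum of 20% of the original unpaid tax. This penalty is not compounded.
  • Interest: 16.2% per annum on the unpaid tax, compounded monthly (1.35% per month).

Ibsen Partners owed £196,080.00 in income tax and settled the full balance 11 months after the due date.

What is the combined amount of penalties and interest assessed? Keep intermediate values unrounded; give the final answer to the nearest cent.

£63,518.33

Penalty: 11 × 1.5% × £196,080.00 = £32,353.20 (below the 20% cap of £39,216.00)
Interest: £196,080.00 × ((1 + 0.0135)^11 − 1) = £196,080.00 × 0.1589409… = £31,165.1283…
Penalties + interest = £32,353.2000 + £31,165.1283… = £63,518.33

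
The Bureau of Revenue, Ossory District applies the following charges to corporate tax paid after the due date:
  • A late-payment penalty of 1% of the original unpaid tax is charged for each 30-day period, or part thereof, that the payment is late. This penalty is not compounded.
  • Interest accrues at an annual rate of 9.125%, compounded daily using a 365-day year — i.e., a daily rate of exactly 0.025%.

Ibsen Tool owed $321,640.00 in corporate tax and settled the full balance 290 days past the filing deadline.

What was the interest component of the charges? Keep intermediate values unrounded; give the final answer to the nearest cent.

$24,181.88

Interest: $321,640.00 × ((1 + 0.00025)^290 − 1) = $321,640.00 × 0.07518306… = $24,181.8806…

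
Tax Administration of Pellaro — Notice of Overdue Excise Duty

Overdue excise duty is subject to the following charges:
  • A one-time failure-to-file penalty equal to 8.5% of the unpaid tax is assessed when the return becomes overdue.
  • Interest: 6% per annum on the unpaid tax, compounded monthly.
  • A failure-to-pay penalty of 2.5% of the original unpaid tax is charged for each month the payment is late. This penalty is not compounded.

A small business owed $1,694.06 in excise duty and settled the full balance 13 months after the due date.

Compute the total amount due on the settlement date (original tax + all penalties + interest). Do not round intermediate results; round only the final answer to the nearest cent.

$2,502.10

Failure-to-file penalty: 8.5% × $1,694.06 = $144.00…
Failure-to-pay penalty = 2.5% × $1,694.06 × 13 mo = $550.57…
Interest (6%/yr ÷ 12 = 0.5%/month): $1,694.06 × ((1 + 0.005)^13 − 1) = $113.4786…
Total = $1,694.06 + $694.5646 + $113.4786… = $2,502.10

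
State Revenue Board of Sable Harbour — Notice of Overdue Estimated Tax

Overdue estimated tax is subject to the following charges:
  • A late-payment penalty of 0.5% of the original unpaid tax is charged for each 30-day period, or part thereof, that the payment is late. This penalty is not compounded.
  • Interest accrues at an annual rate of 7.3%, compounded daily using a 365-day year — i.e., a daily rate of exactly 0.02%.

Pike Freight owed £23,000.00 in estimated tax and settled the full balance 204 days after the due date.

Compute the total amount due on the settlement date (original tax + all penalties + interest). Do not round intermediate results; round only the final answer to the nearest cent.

Penalty periods: ⌈204/30⌉ = 7; penalty = 7 × 0.5% × £23,000.00 = £805.00
Interest: £23,000.00 × ((1 + 0.0002)^204 − 1) = £23,000.00 × 0.04163951… = £957.7087…
Total = £23,000.00 + £805.0000 + £957.7087… = £24,762.71

£24,762.71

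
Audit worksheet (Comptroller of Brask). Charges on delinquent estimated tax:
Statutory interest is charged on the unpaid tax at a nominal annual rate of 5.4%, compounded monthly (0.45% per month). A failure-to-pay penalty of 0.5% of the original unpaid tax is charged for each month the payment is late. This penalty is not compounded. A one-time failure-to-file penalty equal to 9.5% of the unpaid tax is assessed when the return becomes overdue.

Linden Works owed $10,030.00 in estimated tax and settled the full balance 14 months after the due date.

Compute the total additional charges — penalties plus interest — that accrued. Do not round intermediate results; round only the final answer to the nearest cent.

Failure-to-file penalty: 9.5% × $10,030.00 = $952.85
Failure-to-pay penalty = 0.5% × $10,030.00 × 14 mo = $702.10
Interest: $10,030.00 × ((1 + 0.0045)^14 − 1) = $10,030.00 × 0.0648763… = $650.7096…
Penalties + interest = $1,654.9500 + $650.7096… = $2,305.66

$2,305.66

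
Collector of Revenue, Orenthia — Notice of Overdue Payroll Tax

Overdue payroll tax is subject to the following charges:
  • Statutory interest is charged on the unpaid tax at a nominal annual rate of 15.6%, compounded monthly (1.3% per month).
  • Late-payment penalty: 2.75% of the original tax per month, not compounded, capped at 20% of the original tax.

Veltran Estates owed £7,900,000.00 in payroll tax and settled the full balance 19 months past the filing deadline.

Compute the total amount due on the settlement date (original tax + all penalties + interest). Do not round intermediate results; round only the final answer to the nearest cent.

£11,677,330.07

Penalty (uncapped): 19 × 2.75% × £7,900,000.00 = £4,127,750.00; cap = 20% × £7,900,000.00 = £1,580,000.00 → penalty = £1,580,000.00
Interest: £7,900,000.00 × ((1 + 0.013)^19 − 1) = £7,900,000.00 × 0.2781430… = £2,197,330.0714…
Total = £7,900,000.00 + £1,580,000.0000 + £2,197,330.0714… = £11,677,330.07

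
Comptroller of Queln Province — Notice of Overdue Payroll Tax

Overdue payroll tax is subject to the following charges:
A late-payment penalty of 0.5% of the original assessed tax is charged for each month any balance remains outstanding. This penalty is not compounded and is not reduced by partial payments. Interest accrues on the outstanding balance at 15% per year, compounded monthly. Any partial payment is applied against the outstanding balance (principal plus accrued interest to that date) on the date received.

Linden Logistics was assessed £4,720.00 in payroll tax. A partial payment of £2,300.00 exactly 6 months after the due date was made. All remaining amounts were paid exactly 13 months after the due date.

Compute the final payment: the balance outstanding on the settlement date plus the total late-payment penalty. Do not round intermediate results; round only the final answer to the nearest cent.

£3,345.09

Monthly rate = 15% ÷ 12 = 1.25%
Balance at month 6: £4,720.0000 × (1 + 0.0125)^6 = £5,085.2486…
After £2,300.00 payment: £5,085.2486… − £2,300.00 = £2,785.2486…
Balance at month 13: £2,785.2486… × (1 + 0.0125)^7 = £3,038.2898…
Penalty: 13 × 0.5% × £4,720.00 = £306.80
Final settlement = outstanding balance + penalty = £3,038.2898… + £306.80 = £3,345.09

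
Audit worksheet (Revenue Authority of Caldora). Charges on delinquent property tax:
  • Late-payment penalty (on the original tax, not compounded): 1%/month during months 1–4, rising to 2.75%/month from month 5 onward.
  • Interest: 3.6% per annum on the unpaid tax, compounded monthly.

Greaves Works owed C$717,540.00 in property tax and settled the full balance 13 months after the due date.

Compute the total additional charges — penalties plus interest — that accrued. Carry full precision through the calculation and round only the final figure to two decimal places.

C$234,786.11

Penalty, months 1–4: 4 × 1% × C$717,540.00 = C$28,701.60
Penalty, months 5–13: 9 × 2.75% × C$717,540.00 = C$177,591.15
Interest (3.6%/yr ÷ 12 = 0.3%/month): C$717,540.00 × ((1 + 0.003)^13 − 1) = C$28,493.3557…
Penalties + interest = C$206,292.7500 + C$28,493.3557… = C$234,786.11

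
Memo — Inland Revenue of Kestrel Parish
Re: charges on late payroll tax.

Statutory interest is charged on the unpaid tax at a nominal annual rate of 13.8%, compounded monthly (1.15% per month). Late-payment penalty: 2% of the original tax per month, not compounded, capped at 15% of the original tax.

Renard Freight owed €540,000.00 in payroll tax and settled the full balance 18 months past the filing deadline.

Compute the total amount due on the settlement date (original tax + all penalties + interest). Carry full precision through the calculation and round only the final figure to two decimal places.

Penalty (uncapped): 18 × 2% × €540,000.00 = €194,400.00; cap = 15% × €540,000.00 = €81,000.00 → penalty = €81,000.00
Interest: €540,000.00 × ((1 + 0.0115)^18 − 1) = €540,000.00 × 0.2285306… = €123,406.5082…
Total = €540,000.00 + €81,000.0000 + €123,406.5082… = €744,406.51

€744,406.51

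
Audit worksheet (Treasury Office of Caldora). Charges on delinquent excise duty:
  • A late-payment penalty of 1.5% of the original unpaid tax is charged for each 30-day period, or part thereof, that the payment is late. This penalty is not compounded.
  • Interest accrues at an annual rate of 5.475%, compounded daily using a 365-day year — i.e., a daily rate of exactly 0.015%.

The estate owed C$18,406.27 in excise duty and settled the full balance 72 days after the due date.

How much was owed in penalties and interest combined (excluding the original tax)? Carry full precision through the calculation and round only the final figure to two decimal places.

Penalty periods: ⌈72/30⌉ = 3; penalty = 3 × 1.5% × C$18,406.27 = C$828.28…
Interest: C$18,406.27 × ((1 + 0.00015)^72 − 1) = C$18,406.27 × 0.01085771… = C$199.8500…
Penalties + interest = C$828.2822… + C$199.8500… = C$1,028.13

C$1,028.13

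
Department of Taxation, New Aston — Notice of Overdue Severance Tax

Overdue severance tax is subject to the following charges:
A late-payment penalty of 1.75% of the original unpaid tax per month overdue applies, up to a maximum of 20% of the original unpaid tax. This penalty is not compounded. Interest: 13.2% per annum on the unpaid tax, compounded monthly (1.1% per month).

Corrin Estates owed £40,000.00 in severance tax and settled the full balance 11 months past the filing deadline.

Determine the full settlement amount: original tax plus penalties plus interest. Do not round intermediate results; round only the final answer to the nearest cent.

£52,815.18

Penalty: 11 × 1.75% × £40,000.00 = £7,700.00 (below the 20% cap of £8,000.00)
Interest: £40,000.00 × ((1 + 0.011)^11 − 1) = £40,000.00 × 0.1278795… = £5,115.1809…
Total = £40,000.00 + £7,700.0000 + £5,115.1809… = £52,815.18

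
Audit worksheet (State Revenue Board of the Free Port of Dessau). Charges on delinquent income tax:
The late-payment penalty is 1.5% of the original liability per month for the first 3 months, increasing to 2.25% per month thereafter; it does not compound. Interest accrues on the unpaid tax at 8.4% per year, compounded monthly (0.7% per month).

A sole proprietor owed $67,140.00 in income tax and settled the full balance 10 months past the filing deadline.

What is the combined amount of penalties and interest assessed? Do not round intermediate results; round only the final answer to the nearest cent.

Penalty, months 1–3: 3 × 1.5% × $67,140.00 = $3,021.30
Penalty, months 4–10: 7 × 2.25% × $67,140.00 = $10,574.55
Interest: $67,140.00 × ((1 + 0.007)^10 − 1) = $67,140.00 × 0.0722467… = $4,850.6413…
Penalties + interest = $13,595.8500 + $4,850.6413… = $18,446.49

$18,446.49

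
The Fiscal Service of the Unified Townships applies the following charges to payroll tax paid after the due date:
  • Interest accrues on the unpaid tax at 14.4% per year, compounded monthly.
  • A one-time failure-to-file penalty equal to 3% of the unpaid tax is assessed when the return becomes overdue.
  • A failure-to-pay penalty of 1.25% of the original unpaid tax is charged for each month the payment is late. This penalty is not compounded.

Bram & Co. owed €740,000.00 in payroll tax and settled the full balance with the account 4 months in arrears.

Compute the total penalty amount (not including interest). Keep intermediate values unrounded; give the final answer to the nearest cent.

Failure-to-file penalty: 3% × €740,000.00 = €22,200.00
Failure-to-pay penalty = 1.25% × €740,000.00 × 4 mo = €37,000.00
Total penalty = €22,200.00 + €37,000.00 = €59,200.00

€59,200.00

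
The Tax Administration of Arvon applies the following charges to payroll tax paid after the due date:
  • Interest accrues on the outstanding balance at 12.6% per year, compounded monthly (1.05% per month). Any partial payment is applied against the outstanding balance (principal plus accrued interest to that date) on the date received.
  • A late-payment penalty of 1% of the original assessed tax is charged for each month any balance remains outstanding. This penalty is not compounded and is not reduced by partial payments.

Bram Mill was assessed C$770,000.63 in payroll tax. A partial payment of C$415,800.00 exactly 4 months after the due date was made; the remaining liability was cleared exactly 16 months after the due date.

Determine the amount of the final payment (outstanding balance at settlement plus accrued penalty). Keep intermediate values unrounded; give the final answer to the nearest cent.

C$561,939.78

Balance at month 4: C$770,000.6300 × (1 + 0.0105)^4 = C$802,853.5867…
After C$415,800.00 payment: C$802,853.5867… − C$415,800.00 = C$387,053.5867…
Balance at month 16: C$387,053.5867… × (1 + 0.0105)^12 = C$438,739.6763…
Penalty: 16 × 1% × C$770,000.63 = C$123,200.10…
Final settlement = outstanding balance + penalty = C$438,739.6763… + C$123,200.10… = C$561,939.78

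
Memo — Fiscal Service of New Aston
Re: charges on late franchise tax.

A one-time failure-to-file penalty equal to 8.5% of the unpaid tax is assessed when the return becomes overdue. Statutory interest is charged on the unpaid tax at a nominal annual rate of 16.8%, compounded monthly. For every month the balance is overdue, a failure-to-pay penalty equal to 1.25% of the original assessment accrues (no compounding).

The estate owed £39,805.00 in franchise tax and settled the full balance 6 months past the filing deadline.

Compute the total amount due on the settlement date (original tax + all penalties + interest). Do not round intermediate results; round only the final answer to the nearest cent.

Failure-to-file penalty: 8.5% × £39,805.00 = £3,383.43…
Failure-to-pay penalty = 1.25% × £39,805.00 × 6 mo = £2,985.38…
Interest (16.8%/yr ÷ 12 = 1.4%/month): £39,805.00 × ((1 + 0.014)^6 − 1) = £3,462.8543…
Total = £39,805.00 + £6,368.8000 + £3,462.8543… = £49,636.65

£49,636.65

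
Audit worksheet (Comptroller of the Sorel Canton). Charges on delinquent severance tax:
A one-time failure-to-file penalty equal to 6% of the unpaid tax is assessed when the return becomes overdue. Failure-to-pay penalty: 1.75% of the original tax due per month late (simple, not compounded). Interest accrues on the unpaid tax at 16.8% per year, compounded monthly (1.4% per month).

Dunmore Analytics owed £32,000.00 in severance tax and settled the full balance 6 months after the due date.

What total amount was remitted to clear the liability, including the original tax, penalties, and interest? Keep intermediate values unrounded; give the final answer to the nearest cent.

£40,063.85

Failure-to-file penalty: 6% × £32,000.00 = £1,920.00
Failure-to-pay penalty = 1.75% × £32,000.00 × 6 mo = £3,360.00
Interest: £32,000.00 × ((1 + 0.014)^6 − 1) = £32,000.00 × 0.0869955… = £2,783.8547…
Total = £32,000.00 + £5,280.0000 + £2,783.8547… = £40,063.85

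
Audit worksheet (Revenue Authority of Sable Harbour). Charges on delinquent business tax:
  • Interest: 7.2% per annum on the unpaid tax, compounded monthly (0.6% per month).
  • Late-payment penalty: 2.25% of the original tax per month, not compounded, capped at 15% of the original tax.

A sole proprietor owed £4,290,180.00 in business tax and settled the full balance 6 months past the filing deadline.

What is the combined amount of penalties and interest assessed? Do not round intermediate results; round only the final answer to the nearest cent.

Penalty: 6 × 2.25% × £4,290,180.00 = £579,174.30 (below the 15% cap of £643,527.00)
Interest: £4,290,180.00 × ((1 + 0.006)^6 − 1) = £4,290,180.00 × 0.0365443… = £156,781.7944…
Penalties + interest = £579,174.3000 + £156,781.7944… = £735,956.09

£735,956.09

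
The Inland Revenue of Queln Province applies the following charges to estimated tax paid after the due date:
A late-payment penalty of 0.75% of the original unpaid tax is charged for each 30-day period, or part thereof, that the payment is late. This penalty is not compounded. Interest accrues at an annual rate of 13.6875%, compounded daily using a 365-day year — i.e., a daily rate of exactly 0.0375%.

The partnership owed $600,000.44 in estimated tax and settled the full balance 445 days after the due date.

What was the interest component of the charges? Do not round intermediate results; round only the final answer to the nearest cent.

Interest: $600,000.44 × ((1 + 0.000375)^445 − 1) = $600,000.44 × 0.18156959… = $108,941.8361…

$108,941.84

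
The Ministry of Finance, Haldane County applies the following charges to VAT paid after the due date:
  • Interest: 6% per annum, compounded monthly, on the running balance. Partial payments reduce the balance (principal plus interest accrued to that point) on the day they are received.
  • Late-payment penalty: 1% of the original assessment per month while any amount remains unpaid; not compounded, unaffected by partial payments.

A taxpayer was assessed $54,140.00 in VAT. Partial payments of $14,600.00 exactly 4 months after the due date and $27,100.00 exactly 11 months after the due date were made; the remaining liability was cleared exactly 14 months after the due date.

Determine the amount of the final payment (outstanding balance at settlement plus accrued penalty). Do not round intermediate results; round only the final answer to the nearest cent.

$22,779.88

Monthly rate = 6% ÷ 12 = 0.5%
Balance at month 4: $54,140.0000 × (1 + 0.005)^4 = $55,230.9481…
After $14,600.00 payment: $55,230.9481… − $14,600.00 = $40,630.9481…
Balance at month 11: $40,630.9481… × (1 + 0.005)^7 = $42,074.5412…
After $27,100.00 payment: $42,074.5412… − $27,100.00 = $14,974.5412…
Balance at month 14: $14,974.5412… × (1 + 0.005)^3 = $15,200.2843…
Penalty: 14 × 1% × $54,140.00 = $7,579.60
Final settlement = outstanding balance + penalty = $15,200.2843… + $7,579.60 = $22,779.88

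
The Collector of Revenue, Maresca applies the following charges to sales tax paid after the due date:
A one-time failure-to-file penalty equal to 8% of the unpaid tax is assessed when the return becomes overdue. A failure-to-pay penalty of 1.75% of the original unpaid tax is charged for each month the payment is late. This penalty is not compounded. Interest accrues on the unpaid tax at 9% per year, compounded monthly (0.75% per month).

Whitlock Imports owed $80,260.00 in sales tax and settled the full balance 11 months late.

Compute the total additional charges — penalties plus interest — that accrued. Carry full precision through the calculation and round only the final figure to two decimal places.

Failure-to-file penalty: 8% × $80,260.00 = $6,420.80
Failure-to-pay penalty: 11 × 1.75% × $80,260.00 = $15,450.05
Interest: $80,260.00 × ((1 + 0.0075)^11 − 1) = $80,260.00 × 0.0856644… = $6,875.4259…
Penalties + interest = $21,870.8500 + $6,875.4259… = $28,746.28

$28,746.28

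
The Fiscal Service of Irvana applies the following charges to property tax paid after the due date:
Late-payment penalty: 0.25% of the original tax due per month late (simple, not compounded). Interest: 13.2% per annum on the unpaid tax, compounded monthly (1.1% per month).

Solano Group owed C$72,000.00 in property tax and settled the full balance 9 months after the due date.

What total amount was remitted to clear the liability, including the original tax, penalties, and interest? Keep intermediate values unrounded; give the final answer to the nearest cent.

C$81,069.82

Late-payment penalty: 9 × 0.25% × C$72,000.00 = C$1,620.00
Interest: C$72,000.00 × ((1 + 0.011)^9 − 1) = C$72,000.00 × 0.1034697… = C$7,449.8162…
Total = C$72,000.00 + C$1,620.0000 + C$7,449.8162… = C$81,069.82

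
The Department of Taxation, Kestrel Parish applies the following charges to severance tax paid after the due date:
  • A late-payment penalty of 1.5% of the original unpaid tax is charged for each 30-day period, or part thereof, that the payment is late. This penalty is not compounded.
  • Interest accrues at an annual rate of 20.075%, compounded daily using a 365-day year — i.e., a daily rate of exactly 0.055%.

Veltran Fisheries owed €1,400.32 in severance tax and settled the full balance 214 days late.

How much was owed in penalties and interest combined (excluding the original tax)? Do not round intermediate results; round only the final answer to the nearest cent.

€342.90

Penalty periods: ⌈214/30⌉ = 8; penalty = 8 × 1.5% × €1,400.32 = €168.04…
Interest: €1,400.32 × ((1 + 0.00055)^214 − 1) = €1,400.32 × 0.12487019… = €174.8582…
Penalties + interest = €168.0384 + €174.8582… = €342.90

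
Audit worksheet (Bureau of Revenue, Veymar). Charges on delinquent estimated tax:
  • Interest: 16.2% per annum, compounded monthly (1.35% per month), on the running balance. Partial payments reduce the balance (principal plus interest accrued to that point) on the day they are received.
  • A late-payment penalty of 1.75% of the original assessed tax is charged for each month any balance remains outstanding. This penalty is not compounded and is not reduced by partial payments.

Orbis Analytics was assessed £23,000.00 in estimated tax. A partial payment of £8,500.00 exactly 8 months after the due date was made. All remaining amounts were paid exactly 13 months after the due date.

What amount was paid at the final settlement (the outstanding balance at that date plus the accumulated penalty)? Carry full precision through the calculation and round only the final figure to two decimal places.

Balance at month 8: £23,000.0000 × (1 + 0.0135)^8 = £25,604.5920…
After £8,500.00 payment: £25,604.5920… − £8,500.00 = £17,104.5920…
Balance at month 13: £17,104.5920… × (1 + 0.0135)^5 = £18,290.7488…
Penalty: 13 × 1.75% × £23,000.00 = £5,232.50
Final settlement = outstanding balance + penalty = £18,290.7488… + £5,232.50 = £23,523.25

£23,523.25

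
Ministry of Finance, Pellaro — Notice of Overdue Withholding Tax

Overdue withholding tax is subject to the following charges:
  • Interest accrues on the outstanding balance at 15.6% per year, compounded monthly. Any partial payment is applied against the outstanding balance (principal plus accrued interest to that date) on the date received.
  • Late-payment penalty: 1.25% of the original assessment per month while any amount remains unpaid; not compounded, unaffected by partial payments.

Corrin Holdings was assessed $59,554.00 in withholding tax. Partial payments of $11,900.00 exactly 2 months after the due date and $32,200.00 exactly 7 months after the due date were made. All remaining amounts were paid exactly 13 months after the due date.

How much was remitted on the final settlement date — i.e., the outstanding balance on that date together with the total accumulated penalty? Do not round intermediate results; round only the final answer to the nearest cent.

Monthly rate = 15.6% ÷ 12 = 1.3%
Balance at month 2: $59,554.0000 × (1 + 0.013)^2 = $61,112.4686…
After $11,900.00 payment: $61,112.4686… − $11,900.00 = $49,212.4686…
Balance at month 7: $49,212.4686… × (1 + 0.013)^5 = $52,495.5364…
After $32,200.00 payment: $52,495.5364… − $32,200.00 = $20,295.5364…
Balance at month 13: $20,295.5364… × (1 + 0.013)^6 = $21,930.9380…
Penalty: 13 × 1.25% × $59,554.00 = $9,677.53…
Final settlement = outstanding balance + penalty = $21,930.9380… + $9,677.53… = $31,608.46

$31,608.46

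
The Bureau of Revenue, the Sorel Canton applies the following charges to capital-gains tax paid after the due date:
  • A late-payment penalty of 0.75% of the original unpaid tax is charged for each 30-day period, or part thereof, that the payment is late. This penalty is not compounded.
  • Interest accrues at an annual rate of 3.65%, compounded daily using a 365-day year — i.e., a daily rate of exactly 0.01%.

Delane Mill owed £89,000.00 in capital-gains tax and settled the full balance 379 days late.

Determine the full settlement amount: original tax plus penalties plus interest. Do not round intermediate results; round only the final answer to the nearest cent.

Penalty periods: ⌈379/30⌉ = 13; penalty = 13 × 0.75% × £89,000.00 = £8,677.50
Interest: £89,000.00 × ((1 + 0.0001)^379 − 1) = £89,000.00 × 0.03862540… = £3,437.6603…
Total = £89,000.00 + £8,677.5000 + £3,437.6603… = £101,115.16

£101,115.16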